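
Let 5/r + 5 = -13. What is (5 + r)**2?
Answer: 7225/324 ≈ 22.299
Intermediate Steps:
r = -5/18 (r = 5/(-5 - 13) = 5/(-18) = 5*(-1/18) = -5/18 ≈ -0.27778)
(5 + r)**2 = (5 - 5/18)**2 = (85/18)**2 = 7225/324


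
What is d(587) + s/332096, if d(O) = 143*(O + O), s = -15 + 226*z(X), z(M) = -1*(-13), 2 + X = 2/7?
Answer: 55752943595/332096 ≈ 1.6788e+5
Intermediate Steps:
X = -12/7 (X = -2 + 2/7 = -12/7 ≈ -1.7143)
z(M) = 13
s = 2923 (s = -15 + 226*13 = -15 + 2938 = 2923)
d(O) = 286*O (d(O) = 143*(2*O) = 286*O)
d(587) + s/332096 = 286*587 + 2923/332096 = 167882 + 2923*(1/332096) = 167882 + 2923/332096 = 55752943595/332096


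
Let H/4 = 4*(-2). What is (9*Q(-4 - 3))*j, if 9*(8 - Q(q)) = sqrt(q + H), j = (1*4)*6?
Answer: 1728 - 24*I*sqrt(39) ≈ 1728.0 - 149.88*I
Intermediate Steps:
H = -32 (H = 4*(4*(-2)) = 4*(-8) = -32)
j = 24 (j = 4*6 = 24)
Q(q) = 8 - sqrt(-32 + q)/9 (Q(q) = 8 - sqrt(q - 32)/9 = 8 - sqrt(-32 + q)/9)
(9*Q(-4 - 3))*j = (9*(8 - sqrt(-32 + (-4 - 3))/9))*24 = (9*(8 - sqrt(-32 - 7)/9))*24 = (9*(8 - I*sqrt(39)/9))*24 = (72 - I*sqrt(39))*24 = 1728 - 24*I*sqrt(39)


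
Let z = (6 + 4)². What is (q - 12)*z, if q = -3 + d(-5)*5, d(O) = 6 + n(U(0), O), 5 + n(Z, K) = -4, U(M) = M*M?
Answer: -3000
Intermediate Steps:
U(M) = M²
n(Z, K) = -9 (n(Z, K) = -5 - 4 = -9)
z = 100 (z = 10² = 100)
d(O) = -3 (d(O) = 6 - 9 = -3)
q = -18 (q = -3 - 3*5 = -3 - 15 = -18)
(q - 12)*z = (-18 - 12)*100 = -30*100 = -3000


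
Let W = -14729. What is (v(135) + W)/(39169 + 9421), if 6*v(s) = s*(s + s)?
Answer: -4327/24295 ≈ -0.17810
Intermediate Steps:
v(s) = s²/3 (v(s) = (s*(s + s))/6 = (s*(2*s))/6 = (2*s²)/6 = s²/3)
(v(135) + W)/(39169 + 9421) = ((⅓)*135² - 14729)/(39169 + 9421) = ((⅓)*18225 - 14729)/48590 = (6075 - 14729)*(1/48590) = -8654*1/48590 = -4327/24295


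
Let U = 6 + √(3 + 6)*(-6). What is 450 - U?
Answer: 462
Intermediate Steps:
U = -12 (U = 6 + √9*(-6) = 6 + 3*(-6) = 6 - 18 = -12)
450 - U = 450 - 1*(-12) = 450 + 12 = 462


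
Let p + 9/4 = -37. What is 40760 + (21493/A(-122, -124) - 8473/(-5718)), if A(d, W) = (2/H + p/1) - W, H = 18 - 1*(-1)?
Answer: 1512435382721/36875382 ≈ 41015.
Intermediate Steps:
H = 19 (H = 18 + 1 = 19)
p = -157/4 (p = -9/4 - 37 = -157/4 ≈ -39.250)
A(d, W) = -2975/76 - W (A(d, W) = (2/19 - 157/4/1) - W = (2*(1/19) - 157/4*1) - W = (2/19 - 157/4) - W = -2975/76 - W)
40760 + (21493/A(-122, -124) - 8473/(-5718)) = 40760 + (21493/(-2975/76 - 1*(-124)) - 8473/(-5718)) = 40760 + (21493/(-2975/76 + 124) - 8473*(-1/5718)) = 40760 + (21493/(6449/76) + 8473/5718) = 40760 + (21493*(76/6449) + 8473/5718) = 40760 + (1633468/6449 + 8473/5718) = 40760 + 9394812401/36875382 = 1512435382721/36875382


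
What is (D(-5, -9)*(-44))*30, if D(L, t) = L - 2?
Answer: 9240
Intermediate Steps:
D(L, t) = -2 + L
(D(-5, -9)*(-44))*30 = ((-2 - 5)*(-44))*30 = -7*(-44)*30 = 308*30 = 9240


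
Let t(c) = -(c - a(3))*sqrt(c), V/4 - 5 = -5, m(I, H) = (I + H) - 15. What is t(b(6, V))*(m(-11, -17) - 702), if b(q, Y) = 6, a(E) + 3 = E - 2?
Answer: 5960*sqrt(6) ≈ 14599.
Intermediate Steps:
a(E) = -5 + E (a(E) = -3 + (E - 2) = -3 + (-2 + E) = -5 + E)
m(I, H) = -15 + H + I (m(I, H) = (H + I) - 15 = -15 + H + I)
V = 0 (V = 20 + 4*(-5) = 20 - 20 = 0)
t(c) = -sqrt(c)*(2 + c) (t(c) = -(c - (-5 + 3))*sqrt(c) = -(c - 1*(-2))*sqrt(c) = -(c + 2)*sqrt(c) = -(2 + c)*sqrt(c) = -sqrt(c)*(2 + c))
t(b(6, V))*(m(-11, -17) - 702) = (sqrt(6)*(-2 - 1*6))*((-15 - 17 - 11) - 702) = (sqrt(6)*(-2 - 6))*(-43 - 702) = (sqrt(6)*(-8))*(-745) = -8*sqrt(6)*(-745) = 5960*sqrt(6)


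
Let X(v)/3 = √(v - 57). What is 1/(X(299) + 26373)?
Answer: 8791/231844317 - 11*√2/231844317 ≈ 3.7851e-5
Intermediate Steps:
X(v) = 3*√(-57 + v) (X(v) = 3*√(v - 57) = 3*√(-57 + v))
1/(X(299) + 26373) = 1/(3*√(-57 + 299) + 26373) = 1/(3*√242 + 26373) = 1/(3*(11*√2) + 26373) = 1/(33*√2 + 26373) = 1/(26373 + 33*√2)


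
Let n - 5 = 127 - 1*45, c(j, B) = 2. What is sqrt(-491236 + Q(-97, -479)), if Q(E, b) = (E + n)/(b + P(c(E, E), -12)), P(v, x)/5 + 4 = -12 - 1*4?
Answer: I*sqrt(164682442086)/579 ≈ 700.88*I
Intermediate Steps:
P(v, x) = -100 (P(v, x) = -20 + 5*(-12 - 1*4) = -20 + 5*(-12 - 4) = -20 + 5*(-16) = -20 - 80 = -100)
n = 87 (n = 5 + (127 - 1*45) = 5 + (127 - 45) = 5 + 82 = 87)
Q(E, b) = (87 + E)/(-100 + b) (Q(E, b) = (E + 87)/(b - 100) = (87 + E)/(-100 + b))
sqrt(-491236 + Q(-97, -479)) = sqrt(-491236 + (87 - 97)/(-100 - 479)) = sqrt(-491236 - 10/(-579)) = sqrt(-491236 - 1/579*(-10)) = sqrt(-491236 + 10/579) = sqrt(-284425634/579) = I*sqrt(164682442086)/579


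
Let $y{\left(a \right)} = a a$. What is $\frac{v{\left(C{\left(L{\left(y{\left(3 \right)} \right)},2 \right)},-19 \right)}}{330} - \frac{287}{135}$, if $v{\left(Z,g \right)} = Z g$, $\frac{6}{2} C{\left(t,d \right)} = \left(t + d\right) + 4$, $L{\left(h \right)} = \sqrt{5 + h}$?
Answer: $- \frac{3328}{1485} - \frac{19 \sqrt{14}}{990} \approx -2.3129$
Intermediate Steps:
$y{\left(a \right)} = a^{2}$
$C{\left(t,d \right)} = \frac{4}{3} + \frac{d}{3} + \frac{t}{3}$ ($C{\left(t,d \right)} = \frac{\left(t + d\right) + 4}{3} = \frac{\left(d + t\right) + 4}{3} = \frac{4 + d + t}{3} = \frac{4}{3} + \frac{d}{3} + \frac{t}{3}$)
$\frac{v{\left(C{\left(L{\left(y{\left(3 \right)} \right)},2 \right)},-19 \right)}}{330} - \frac{287}{135} = \frac{\left(\frac{4}{3} + \frac{1}{3} \cdot 2 + \frac{\sqrt{5 + 3^{2}}}{3}\right) \left(-19\right)}{330} - \frac{287}{135} = \left(\frac{4}{3} + \frac{2}{3} + \frac{\sqrt{5 + 9}}{3}\right) \left(-19\right) \frac{1}{330} - \frac{287}{135} = \left(\frac{4}{3} + \frac{2}{3} + \frac{\sqrt{14}}{3}\right) \left(-19\right) \frac{1}{330} - \frac{287}{135} = \left(2 + \frac{\sqrt{14}}{3}\right) \left(-19\right) \frac{1}{330} - \frac{287}{135} = \left(-38 - \frac{19 \sqrt{14}}{3}\right) \frac{1}{330} - \frac{287}{135} = \left(- \frac{19}{165} - \frac{19 \sqrt{14}}{990}\right) - \frac{287}{135} = - \frac{3328}{1485} - \frac{19 \sqrt{14}}{990}$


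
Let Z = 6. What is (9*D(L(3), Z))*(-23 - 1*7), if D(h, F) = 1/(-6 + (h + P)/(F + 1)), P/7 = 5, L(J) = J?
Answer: 945/2 ≈ 472.50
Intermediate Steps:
P = 35 (P = 7*5 = 35)
D(h, F) = 1/(-6 + (35 + h)/(1 + F)) (D(h, F) = 1/(-6 + (h + 35)/(F + 1)) = 1/(-6 + (35 + h)/(1 + F)))
(9*D(L(3), Z))*(-23 - 1*7) = (9*((1 + 6)/(29 + 3 - 6*6)))*(-23 - 1*7) = (9*(7/(29 + 3 - 36)))*(-23 - 7) = (9*(7/(-4)))*(-30) = (9*(-¼*7))*(-30) = (9*(-7/4))*(-30) = -63/4*(-30) = 945/2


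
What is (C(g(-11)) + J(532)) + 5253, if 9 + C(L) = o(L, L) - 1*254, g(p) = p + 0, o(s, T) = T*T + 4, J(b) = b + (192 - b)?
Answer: 5307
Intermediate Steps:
J(b) = 192
o(s, T) = 4 + T² (o(s, T) = T² + 4 = 4 + T²)
g(p) = p
C(L) = -259 + L² (C(L) = -9 + ((4 + L²) - 1*254) = -9 + ((4 + L²) - 254) = -9 + (-250 + L²) = -259 + L²)
(C(g(-11)) + J(532)) + 5253 = ((-259 + (-11)²) + 192) + 5253 = ((-259 + 121) + 192) + 5253 = (-138 + 192) + 5253 = 54 + 5253 = 5307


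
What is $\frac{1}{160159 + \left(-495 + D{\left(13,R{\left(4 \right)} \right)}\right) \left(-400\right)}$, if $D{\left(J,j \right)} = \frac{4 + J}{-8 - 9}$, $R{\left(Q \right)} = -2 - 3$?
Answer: $\frac{1}{358559} \approx 2.7889 \cdot 10^{-6}$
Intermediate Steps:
$R{\left(Q \right)} = -5$ ($R{\left(Q \right)} = -2 - 3 = -5$)
$D{\left(J,j \right)} = - \frac{4}{17} - \frac{J}{17}$ ($D{\left(J,j \right)} = \frac{4 + J}{-17} = \left(4 + J\right) \left(- \frac{1}{17}\right) = - \frac{4}{17} - \frac{J}{17}$)
$\frac{1}{160159 + \left(-495 + D{\left(13,R{\left(4 \right)} \right)}\right) \left(-400\right)} = \frac{1}{160159 + \left(-495 - 1\right) \left(-400\right)} = \frac{1}{160159 - -198400} = \frac{1}{160159 + 198400} = \frac{1}{358559}$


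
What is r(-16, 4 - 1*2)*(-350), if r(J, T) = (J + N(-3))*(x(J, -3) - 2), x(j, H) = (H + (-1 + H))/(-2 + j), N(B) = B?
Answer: -96425/9 ≈ -10714.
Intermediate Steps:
x(j, H) = (-1 + 2*H)/(-2 + j)
r(J, T) = (-3 + J)*(-2 - 7/(-2 + J)) (r(J, T) = (J - 3)*((-1 + 2*(-3))/(-2 + J) - 2) = (-3 + J)*((-1 - 6)/(-2 + J) - 2) = (-3 + J)*(-7/(-2 + J) - 2) = (-3 + J)*(-2 - 7/(-2 + J)))
r(-16, 4 - 1*2)*(-350) = ((9 - 2*(-16)**2 + 3*(-16))/(-2 - 16))*(-350) = ((9 - 2*256 - 48)/(-18))*(-350) = -(9 - 512 - 48)/18*(-350) = -1/18*(-551)*(-350) = (551/18)*(-350) = -96425/9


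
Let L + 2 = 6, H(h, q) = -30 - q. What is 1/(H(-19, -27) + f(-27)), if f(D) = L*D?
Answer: -1/111 ≈ -0.0090090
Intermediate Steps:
L = 4 (L = -2 + 6 = 4)
f(D) = 4*D
1/(H(-19, -27) + f(-27)) = 1/((-30 - 1*(-27)) + 4*(-27)) = 1/((-30 + 27) - 108) = 1/(-3 - 108) = 1/(-111) = -1/111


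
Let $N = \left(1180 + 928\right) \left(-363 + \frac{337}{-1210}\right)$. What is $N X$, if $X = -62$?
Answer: $\frac{28724824316}{605} \approx 4.7479 \cdot 10^{7}$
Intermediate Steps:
$N = - \frac{463303618}{605}$ ($N = 2108 \left(-363 + 337 \left(- \frac{1}{1210}\right)\right) = 2108 \left(-363 - \frac{337}{1210}\right) = 2108 \left(- \frac{439567}{1210}\right) = - \frac{463303618}{605} \approx -7.6579 \cdot 10^{5}$)
$N X = \left(- \frac{463303618}{605}\right) \left(-62\right) = \frac{28724824316}{605}$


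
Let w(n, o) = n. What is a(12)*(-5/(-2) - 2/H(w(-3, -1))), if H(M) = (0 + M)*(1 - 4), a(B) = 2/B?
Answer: 41/108 ≈ 0.37963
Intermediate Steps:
H(M) = -3*M (H(M) = M*(-3) = -3*M)
a(12)*(-5/(-2) - 2/H(w(-3, -1))) = (2/12)*(-5/(-2) - 2/((-3*(-3)))) = (2*(1/12))*(-5*(-½) - 2/9) = (5/2 - 2*⅑)/6 = (5/2 - 2/9)/6 = (⅙)*(41/18) = 41/108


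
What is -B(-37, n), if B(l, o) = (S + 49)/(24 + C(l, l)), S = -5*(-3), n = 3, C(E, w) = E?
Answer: 64/13 ≈ 4.9231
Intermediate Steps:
S = 15
B(l, o) = 64/(24 + l) (B(l, o) = (15 + 49)/(24 + l) = 64/(24 + l))
-B(-37, n) = -64/(24 - 37) = -64/(-13) = -64*(-1)/13 = -1*(-64/13) = 64/13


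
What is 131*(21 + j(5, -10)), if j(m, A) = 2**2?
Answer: 3275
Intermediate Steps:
j(m, A) = 4
131*(21 + j(5, -10)) = 131*(21 + 4) = 131*25 = 3275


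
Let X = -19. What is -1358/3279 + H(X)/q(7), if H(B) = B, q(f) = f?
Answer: -71807/22953 ≈ -3.1284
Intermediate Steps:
-1358/3279 + H(X)/q(7) = -1358/3279 - 19/7 = -71807/22953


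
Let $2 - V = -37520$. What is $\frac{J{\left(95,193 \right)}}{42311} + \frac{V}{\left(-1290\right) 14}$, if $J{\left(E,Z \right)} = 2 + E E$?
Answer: $- \frac{712282861}{382068330} \approx -1.8643$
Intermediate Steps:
$J{\left(E,Z \right)} = 2 + E^{2}$
$V = 37522$ ($V = 2 - -37520 = 2 + 37520 = 37522$)
$\frac{J{\left(95,193 \right)}}{42311} + \frac{V}{\left(-1290\right) 14} = \frac{2 + 95^{2}}{42311} + \frac{37522}{\left(-1290\right) 14} = \left(2 + 9025\right) \frac{1}{42311} + \frac{37522}{-18060} = 9027 \cdot \frac{1}{42311} + 37522 \left(- \frac{1}{18060}\right) = \frac{9027}{42311} - \frac{18761}{9030} = - \frac{712282861}{382068330}$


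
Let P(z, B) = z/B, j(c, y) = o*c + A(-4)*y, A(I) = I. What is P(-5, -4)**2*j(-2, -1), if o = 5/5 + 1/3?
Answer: 25/12 ≈ 2.0833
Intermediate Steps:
o = 4/3 (o = 5*(1/5) + 1*(1/3) = 1 + 1/3 = 4/3 ≈ 1.3333)
j(c, y) = -4*y + 4*c/3 (j(c, y) = 4*c/3 - 4*y = -4*y + 4*c/3)
P(-5, -4)**2*j(-2, -1) = (-5/(-4))**2*(-4*(-1) + (4/3)*(-2)) = (-5*(-1/4))**2*(4 - 8/3) = (5/4)**2*(4/3) = (25/16)*(4/3) = 25/12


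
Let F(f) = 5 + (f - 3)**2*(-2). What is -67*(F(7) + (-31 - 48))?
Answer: 7102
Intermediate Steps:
F(f) = 5 - 2*(-3 + f)**2 (F(f) = 5 + (-3 + f)**2*(-2) = 5 - 2*(-3 + f)**2)
-67*(F(7) + (-31 - 48)) = -67*((5 - 2*(-3 + 7)**2) + (-31 - 48)) = -67*((5 - 2*4**2) - 79) = -67*((5 - 2*16) - 79) = -67*((5 - 32) - 79) = -67*(-27 - 79) = -67*(-106) = 7102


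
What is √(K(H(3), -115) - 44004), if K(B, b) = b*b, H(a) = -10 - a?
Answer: I*√30779 ≈ 175.44*I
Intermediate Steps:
K(B, b) = b²
√(K(H(3), -115) - 44004) = √((-115)² - 44004) = √(13225 - 44004) = √(-30779) = I*√30779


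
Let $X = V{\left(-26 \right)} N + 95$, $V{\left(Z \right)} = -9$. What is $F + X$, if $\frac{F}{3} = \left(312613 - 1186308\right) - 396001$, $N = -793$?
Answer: $-3801856$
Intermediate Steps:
$F = -3809088$ ($F = 3 \left(\left(312613 - 1186308\right) - 396001\right) = 3 \left(-873695 - 396001\right) = 3 \left(-1269696\right) = -3809088$)
$X = 7232$ ($X = \left(-9\right) \left(-793\right) + 95 = 7137 + 95 = 7232$)
$F + X = -3809088 + 7232 = -3801856$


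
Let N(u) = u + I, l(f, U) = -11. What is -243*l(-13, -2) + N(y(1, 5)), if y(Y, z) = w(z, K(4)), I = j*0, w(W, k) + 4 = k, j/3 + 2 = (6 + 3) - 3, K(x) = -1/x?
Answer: 10675/4 ≈ 2668.8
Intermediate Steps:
j = 12 (j = -6 + 3*((6 + 3) - 3) = -6 + 3*(9 - 3) = -6 + 3*6 = -6 + 18 = 12)
w(W, k) = -4 + k
I = 0 (I = 12*0 = 0)
y(Y, z) = -17/4 (y(Y, z) = -4 - 1/4 = -4 - 1*¼ = -4 - ¼ = -17/4)
N(u) = u (N(u) = u + 0 = u)
-243*l(-13, -2) + N(y(1, 5)) = -243*(-11) - 17/4 = 2673 - 17/4 = 10675/4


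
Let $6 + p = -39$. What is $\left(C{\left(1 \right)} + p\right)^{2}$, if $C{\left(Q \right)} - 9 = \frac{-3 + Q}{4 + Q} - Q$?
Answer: $\frac{34969}{25} \approx 1398.8$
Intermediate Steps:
$p = -45$ ($p = -6 - 39 = -45$)
$C{\left(Q \right)} = 9 - Q + \frac{-3 + Q}{4 + Q}$ ($C{\left(Q \right)} = 9 - \left(Q - \frac{-3 + Q}{4 + Q}\right) = 9 - Q + \frac{-3 + Q}{4 + Q}$)
$\left(C{\left(1 \right)} + p\right)^{2} = \left(\frac{33 - 1^{2} + 6 \cdot 1}{4 + 1} - 45\right)^{2} = \left(\frac{33 - 1 + 6}{5} - 45\right)^{2} = \left(\frac{1}{5} \cdot 38 - 45\right)^{2} = \left(\frac{38}{5} - 45\right)^{2} = \left(- \frac{187}{5}\right)^{2} = \frac{34969}{25}$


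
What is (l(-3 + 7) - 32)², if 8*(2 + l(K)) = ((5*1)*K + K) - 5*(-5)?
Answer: 49729/64 ≈ 777.02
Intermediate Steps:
l(K) = 9/8 + 3*K/4 (l(K) = -2 + (((5*1)*K + K) - 5*(-5))/8 = -2 + ((5*K + K) + 25)/8 = -2 + (6*K + 25)/8 = -2 + (25 + 6*K)/8 = -2 + (25/8 + 3*K/4) = 9/8 + 3*K/4)
(l(-3 + 7) - 32)² = ((9/8 + 3*(-3 + 7)/4) - 32)² = ((9/8 + (¾)*4) - 32)² = ((9/8 + 3) - 32)² = (33/8 - 32)² = (-223/8)² = 49729/64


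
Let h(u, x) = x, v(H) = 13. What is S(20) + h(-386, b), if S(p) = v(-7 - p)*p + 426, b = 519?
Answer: 1205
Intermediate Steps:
S(p) = 426 + 13*p (S(p) = 13*p + 426 = 426 + 13*p)
S(20) + h(-386, b) = (426 + 13*20) + 519 = (426 + 260) + 519 = 686 + 519 = 1205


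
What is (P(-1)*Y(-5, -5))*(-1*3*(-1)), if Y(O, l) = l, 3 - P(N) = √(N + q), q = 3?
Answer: -45 + 15*√2 ≈ -23.787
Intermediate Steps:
P(N) = 3 - √(3 + N) (P(N) = 3 - √(N + 3) = 3 - √(3 + N))
(P(-1)*Y(-5, -5))*(-1*3*(-1)) = ((3 - √(3 - 1))*(-5))*(-1*3*(-1)) = ((3 - √2)*(-5))*(-3*(-1)) = (-15 + 5*√2)*3 = -45 + 15*√2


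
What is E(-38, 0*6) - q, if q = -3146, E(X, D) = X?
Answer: 3108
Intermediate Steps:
E(-38, 0*6) - q = -38 - 1*(-3146) = -38 + 3146 = 3108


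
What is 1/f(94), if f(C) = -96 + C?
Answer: -1/2 ≈ -0.50000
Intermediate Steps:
1/f(94) = 1/(-96 + 94) = 1/(-2) = -1/2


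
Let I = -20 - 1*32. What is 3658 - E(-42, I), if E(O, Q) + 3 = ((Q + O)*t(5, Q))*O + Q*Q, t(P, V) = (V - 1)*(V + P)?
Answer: -9833511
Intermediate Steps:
t(P, V) = (-1 + V)*(P + V)
I = -52 (I = -20 - 32 = -52)
E(O, Q) = -3 + Q² + O*(O + Q)*(-5 + Q² + 4*Q) (E(O, Q) = -3 + (((Q + O)*(Q² - 1*5 - Q + 5*Q))*O + Q*Q) = -3 + (((O + Q)*(Q² - 5 - Q + 5*Q))*O + Q²) = -3 + (((O + Q)*(-5 + Q² + 4*Q))*O + Q²) = -3 + (O*(O + Q)*(-5 + Q² + 4*Q) + Q²) = -3 + (Q² + O*(O + Q)*(-5 + Q² + 4*Q)) = -3 + Q² + O*(O + Q)*(-5 + Q² + 4*Q))
3658 - E(-42, I) = 3658 - (-3 + (-52)² + (-42)²*(-5 + (-52)² + 4*(-52)) - 42*(-52)*(-5 + (-52)² + 4*(-52))) = 3658 - (-3 + 2704 + 1764*(-5 + 2704 - 208) - 42*(-52)*(-5 + 2704 - 208)) = 3658 - (-3 + 2704 + 1764*2491 - 42*(-52)*2491) = 3658 - (-3 + 2704 + 4394124 + 5440344) = 3658 - 1*9837169 = 3658 - 9837169 = -9833511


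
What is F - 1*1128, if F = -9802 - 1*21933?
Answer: -32863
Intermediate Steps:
F = -31735 (F = -9802 - 21933 = -31735)
F - 1*1128 = -31735 - 1*1128 = -31735 - 1128 = -32863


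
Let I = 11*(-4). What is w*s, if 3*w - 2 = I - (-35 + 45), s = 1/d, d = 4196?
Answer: -13/3147 ≈ -0.0041309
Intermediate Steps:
I = -44
s = 1/4196 ≈ 0.00023832
w = -52/3 (w = ⅔ + (-44 - (-35 + 45))/3 = ⅔ + (-44 - 1*10)/3 = ⅔ + (-44 - 10)/3 = ⅔ + (⅓)*(-54) = ⅔ - 18 = -52/3 ≈ -17.333)
w*s = -52/3*1/4196 = -13/3147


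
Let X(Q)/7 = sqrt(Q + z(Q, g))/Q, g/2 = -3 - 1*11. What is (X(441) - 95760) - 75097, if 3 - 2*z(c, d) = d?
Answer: -170857 + sqrt(1826)/126 ≈ -1.7086e+5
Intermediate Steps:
g = -28 (g = 2*(-3 - 1*11) = 2*(-3 - 11) = 2*(-14) = -28)
z(c, d) = 3/2 - d/2
X(Q) = 7*sqrt(31/2 + Q)/Q (X(Q) = 7*(sqrt(Q + (3/2 - 1/2*(-28)))/Q) = 7*(sqrt(Q + (3/2 + 14))/Q) = 7*(sqrt(Q + 31/2)/Q) = 7*(sqrt(31/2 + Q)/Q) = 7*sqrt(31/2 + Q)/Q)
(X(441) - 95760) - 75097 = ((7/2)*sqrt(62 + 4*441)/441 - 95760) - 75097 = ((7/2)*(1/441)*sqrt(62 + 1764) - 95760) - 75097 = ((7/2)*(1/441)*sqrt(1826) - 95760) - 75097 = (sqrt(1826)/126 - 95760) - 75097 = (-95760 + sqrt(1826)/126) - 75097 = -170857 + sqrt(1826)/126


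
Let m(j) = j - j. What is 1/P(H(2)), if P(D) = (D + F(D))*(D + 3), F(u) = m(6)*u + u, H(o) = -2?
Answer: -¼ ≈ -0.25000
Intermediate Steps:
m(j) = 0
F(u) = u (F(u) = 0*u + u = 0 + u = u)
P(D) = 2*D*(3 + D) (P(D) = (D + D)*(D + 3) = (2*D)*(3 + D) = 2*D*(3 + D))
1/P(H(2)) = 1/(2*(-2)*(3 - 2)) = 1/(2*(-2)*1) = 1/(-4) = -¼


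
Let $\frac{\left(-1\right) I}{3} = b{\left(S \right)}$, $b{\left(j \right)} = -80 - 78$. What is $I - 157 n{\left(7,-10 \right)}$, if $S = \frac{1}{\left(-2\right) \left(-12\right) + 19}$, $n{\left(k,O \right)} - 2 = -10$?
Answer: $1730$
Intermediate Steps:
$n{\left(k,O \right)} = -8$ ($n{\left(k,O \right)} = 2 - 10 = -8$)
$S = \frac{1}{43}$ ($S = \frac{1}{24 + 19} = \frac{1}{43} \approx 0.023256$)
$b{\left(j \right)} = -158$
$I = 474$ ($I = \left(-3\right) \left(-158\right) = 474$)
$I - 157 n{\left(7,-10 \right)} = 474 - -1256 = 474 + 1256 = 1730$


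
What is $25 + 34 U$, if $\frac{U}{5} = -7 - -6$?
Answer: $-145$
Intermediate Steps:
$U = -5$ ($U = 5 \left(-7 - -6\right) = 5 \left(-7 + 6\right) = 5 \left(-1\right) = -5$)
$25 + 34 U = 25 + 34 \left(-5\right) = 25 - 170 = -145$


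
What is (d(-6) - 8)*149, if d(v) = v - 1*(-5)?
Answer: -1341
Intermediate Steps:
d(v) = 5 + v (d(v) = v + 5 = 5 + v)
(d(-6) - 8)*149 = ((5 - 6) - 8)*149 = (-1 - 8)*149 = -9*149 = -1341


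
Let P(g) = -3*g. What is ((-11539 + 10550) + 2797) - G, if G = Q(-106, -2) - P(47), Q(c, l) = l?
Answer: 1669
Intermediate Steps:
G = 139 (G = -2 - (-3)*47 = -2 - 1*(-141) = -2 + 141 = 139)
((-11539 + 10550) + 2797) - G = ((-11539 + 10550) + 2797) - 1*139 = (-989 + 2797) - 139 = 1808 - 139 = 1669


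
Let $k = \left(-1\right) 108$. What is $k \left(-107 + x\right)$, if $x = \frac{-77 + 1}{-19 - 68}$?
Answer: $\frac{332388}{29} \approx 11462.0$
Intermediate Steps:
$x = \frac{76}{87}$ ($x = - \frac{76}{-87} = \left(-76\right) \left(- \frac{1}{87}\right) = \frac{76}{87} \approx 0.87356$)
$k = -108$
$k \left(-107 + x\right) = - 108 \left(-107 + \frac{76}{87}\right) = \left(-108\right) \left(- \frac{9233}{87}\right) = \frac{332388}{29}$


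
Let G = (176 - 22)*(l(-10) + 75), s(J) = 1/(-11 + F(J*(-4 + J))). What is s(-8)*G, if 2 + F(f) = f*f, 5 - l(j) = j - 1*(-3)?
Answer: 13398/9203 ≈ 1.4558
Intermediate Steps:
l(j) = 2 - j (l(j) = 5 - (j - 1*(-3)) = 5 - (j + 3) = 5 - (3 + j) = 5 + (-3 - j) = 2 - j)
F(f) = -2 + f² (F(f) = -2 + f*f = -2 + f²)
s(J) = 1/(-13 + J²*(-4 + J)²) (s(J) = 1/(-11 + (-2 + (J*(-4 + J))²)) = 1/(-11 + (-2 + J²*(-4 + J)²)) = 1/(-13 + J²*(-4 + J)²))
G = 13398 (G = (176 - 22)*((2 - 1*(-10)) + 75) = 154*((2 + 10) + 75) = 154*(12 + 75) = 154*87 = 13398)
s(-8)*G = 13398/(-13 + (-8)²*(-4 - 8)²) = 13398/(-13 + 64*(-12)²) = 13398/(-13 + 64*144) = 13398/(-13 + 9216) = 13398/9203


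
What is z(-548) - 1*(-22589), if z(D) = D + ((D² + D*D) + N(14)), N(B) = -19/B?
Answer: 8717067/14 ≈ 6.2265e+5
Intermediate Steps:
z(D) = -19/14 + D + 2*D² (z(D) = D + ((D² + D*D) - 19/14) = D + ((D² + D²) - 19*1/14) = D + (2*D² - 19/14) = D + (-19/14 + 2*D²) = -19/14 + D + 2*D²)
z(-548) - 1*(-22589) = (-19/14 - 548 + 2*(-548)²) - 1*(-22589) = (-19/14 - 548 + 2*300304) + 22589 = (-19/14 - 548 + 600608) + 22589 = 8400821/14 + 22589 = 8717067/14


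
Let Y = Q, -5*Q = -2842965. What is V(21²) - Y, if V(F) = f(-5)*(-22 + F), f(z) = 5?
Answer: -566498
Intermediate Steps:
Q = 568593 (Q = -⅕*(-2842965) = 568593)
V(F) = -110 + 5*F (V(F) = 5*(-22 + F) = -110 + 5*F)
Y = 568593
V(21²) - Y = (-110 + 5*21²) - 1*568593 = (-110 + 5*441) - 568593 = (-110 + 2205) - 568593 = 2095 - 568593 = -566498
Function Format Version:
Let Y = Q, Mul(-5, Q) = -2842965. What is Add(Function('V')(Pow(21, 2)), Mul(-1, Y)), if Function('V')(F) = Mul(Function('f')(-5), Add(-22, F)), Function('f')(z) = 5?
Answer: -566498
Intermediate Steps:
Q = 568593 (Q = Mul(Rational(-1, 5), -2842965) = 568593)
Function('V')(F) = Add(-110, Mul(5, F)) (Function('V')(F) = Mul(5, Add(-22, F)) = Add(-110, Mul(5, F)))
Y = 568593
Add(Function('V')(Pow(21, 2)), Mul(-1, Y)) = Add(Add(-110, Mul(5, Pow(21, 2))), Mul(-1, 568593)) = Add(Add(-110, Mul(5, 441)), -568593) = Add(Add(-110, 2205), -568593) = Add(2095, -568593) = -566498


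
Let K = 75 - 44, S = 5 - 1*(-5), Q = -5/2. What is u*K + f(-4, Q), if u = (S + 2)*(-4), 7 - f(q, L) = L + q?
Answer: -2949/2 ≈ -1474.5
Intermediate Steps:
Q = -5/2 (Q = -5*1/2 = -5/2 ≈ -2.5000)
f(q, L) = 7 - L - q (f(q, L) = 7 - (L + q) = 7 + (-L - q) = 7 - L - q)
S = 10 (S = 5 + 5 = 10)
K = 31
u = -48 (u = (10 + 2)*(-4) = 12*(-4) = -48)
u*K + f(-4, Q) = -48*31 + (7 - 1*(-5/2) - 1*(-4)) = -1488 + (7 + 5/2 + 4) = -1488 + 27/2 = -2949/2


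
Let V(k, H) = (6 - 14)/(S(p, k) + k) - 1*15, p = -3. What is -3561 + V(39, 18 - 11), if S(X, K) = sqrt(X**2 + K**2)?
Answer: -10624/3 - 8*sqrt(170)/3 ≈ -3576.1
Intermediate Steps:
S(X, K) = sqrt(K**2 + X**2)
V(k, H) = -15 - 8/(k + sqrt(9 + k**2)) (V(k, H) = (6 - 14)/(sqrt(k**2 + (-3)**2) + k) - 1*15 = -8/(sqrt(k**2 + 9) + k) - 15 = -8/(sqrt(9 + k**2) + k) - 15 = -8/(k + sqrt(9 + k**2)) - 15 = -15 - 8/(k + sqrt(9 + k**2)))
-3561 + V(39, 18 - 11) = -3561 + (-8 - 15*39 - 15*sqrt(9 + 39**2))/(39 + sqrt(9 + 39**2)) = -3561 + (-8 - 585 - 15*sqrt(9 + 1521))/(39 + sqrt(9 + 1521)) = -3561 + (-8 - 585 - 45*sqrt(170))/(39 + sqrt(1530)) = -3561 + (-8 - 585 - 45*sqrt(170))/(39 + 3*sqrt(170)) = -3561 + (-593 - 45*sqrt(170))/(39 + 3*sqrt(170))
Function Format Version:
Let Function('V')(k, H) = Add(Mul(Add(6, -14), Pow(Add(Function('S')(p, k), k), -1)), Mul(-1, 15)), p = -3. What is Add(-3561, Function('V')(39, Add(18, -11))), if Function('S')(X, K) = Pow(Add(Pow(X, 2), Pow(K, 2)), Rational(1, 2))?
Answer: Add(Rational(-10624, 3), Mul(Rational(-8, 3), Pow(170, Rational(1, 2)))) ≈ -3576.1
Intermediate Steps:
Function('S')(X, K) = Pow(Add(Pow(K, 2), Pow(X, 2)), Rational(1, 2))
Function('V')(k, H) = Add(-15, Mul(-8, Pow(Add(k, Pow(Add(9, Pow(k, 2)), Rational(1, 2))), -1))) (Function('V')(k, H) = Add(Mul(Add(6, -14), Pow(Add(Pow(Add(Pow(k, 2), Pow(-3, 2)), Rational(1, 2)), k), -1)), Mul(-1, 15)) = Add(Mul(-8, Pow(Add(Pow(Add(Pow(k, 2), 9), Rational(1, 2)), k), -1)), -15) = Add(Mul(-8, Pow(Add(Pow(Add(9, Pow(k, 2)), Rational(1, 2)), k), -1)), -15) = Add(Mul(-8, Pow(Add(k, Pow(Add(9, Pow(k, 2)), Rational(1, 2))), -1)), -15) = Add(-15, Mul(-8, Pow(Add(k, Pow(Add(9, Pow(k, 2)), Rational(1, 2))), -1))))
Add(-3561, Function('V')(39, Add(18, -11))) = Add(-3561, Mul(Pow(Add(39, Pow(Add(9, Pow(39, 2)), Rational(1, 2))), -1), Add(-8, Mul(-15, 39), Mul(-15, Pow(Add(9, Pow(39, 2)), Rational(1, 2)))))) = Add(-3561, Mul(Pow(Add(39, Pow(Add(9, 1521), Rational(1, 2))), -1), Add(-8, -585, Mul(-15, Pow(Add(9, 1521), Rational(1, 2)))))) = Add(-3561, Mul(Pow(Add(39, Pow(1530, Rational(1, 2))), -1), Add(-8, -585, Mul(-15, Pow(1530, Rational(1, 2)))))) = Add(-3561, Mul(Pow(Add(39, Mul(3, Pow(170, Rational(1, 2)))), -1), Add(-8, -585, Mul(-15, Mul(3, Pow(170, Rational(1, 2))))))) = Add(-3561, Mul(Pow(Add(39, Mul(3, Pow(170, Rational(1, 2)))), -1), Add(-8, -585, Mul(-45, Pow(170, Rational(1, 2)))))) = Add(-3561, Mul(Pow(Add(39, Mul(3, Pow(170, Rational(1, 2)))), -1), Add(-593, Mul(-45, Pow(170, Rational(1, 2))))))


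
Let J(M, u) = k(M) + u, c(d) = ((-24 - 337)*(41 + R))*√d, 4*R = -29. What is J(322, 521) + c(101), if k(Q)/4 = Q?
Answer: 1809 - 48735*√101/4 ≈ -1.2064e+5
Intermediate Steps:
R = -29/4 (R = (¼)*(-29) = -29/4 ≈ -7.2500)
k(Q) = 4*Q
c(d) = -48735*√d/4 (c(d) = ((-24 - 337)*(41 - 29/4))*√d = (-361*135/4)*√d = -48735*√d/4)
J(M, u) = u + 4*M (J(M, u) = 4*M + u = u + 4*M)
J(322, 521) + c(101) = (521 + 4*322) - 48735*√101/4 = (521 + 1288) - 48735*√101/4 = 1809 - 48735*√101/4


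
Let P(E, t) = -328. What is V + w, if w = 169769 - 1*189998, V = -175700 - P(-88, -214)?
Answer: -195601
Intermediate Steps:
V = -175372 (V = -175700 - 1*(-328) = -175700 + 328 = -175372)
w = -20229 (w = 169769 - 189998 = -20229)
V + w = -175372 - 20229 = -195601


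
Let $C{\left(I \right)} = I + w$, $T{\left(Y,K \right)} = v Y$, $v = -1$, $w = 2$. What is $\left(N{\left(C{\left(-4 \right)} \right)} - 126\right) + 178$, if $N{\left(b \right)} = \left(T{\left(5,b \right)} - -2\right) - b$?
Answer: $51$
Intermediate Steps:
$T{\left(Y,K \right)} = - Y$
$C{\left(I \right)} = 2 + I$ ($C{\left(I \right)} = I + 2 = 2 + I$)
$N{\left(b \right)} = -3 - b$ ($N{\left(b \right)} = \left(\left(-1\right) 5 - -2\right) - b = \left(-5 + 2\right) - b = -3 - b$)
$\left(N{\left(C{\left(-4 \right)} \right)} - 126\right) + 178 = \left(\left(-3 - \left(2 - 4\right)\right) - 126\right) + 178 = \left(\left(-3 - -2\right) - 126\right) + 178 = \left(\left(-3 + 2\right) - 126\right) + 178 = \left(-1 - 126\right) + 178 = -127 + 178 = 51$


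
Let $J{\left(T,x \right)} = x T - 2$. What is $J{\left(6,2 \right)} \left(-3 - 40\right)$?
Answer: $-430$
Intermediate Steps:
$J{\left(T,x \right)} = -2 + T x$ ($J{\left(T,x \right)} = T x - 2 = -2 + T x$)
$J{\left(6,2 \right)} \left(-3 - 40\right) = \left(-2 + 6 \cdot 2\right) \left(-3 - 40\right) = \left(-2 + 12\right) \left(-43\right) = 10 \left(-43\right) = -430$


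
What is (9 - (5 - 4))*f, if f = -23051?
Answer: -184408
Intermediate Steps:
(9 - (5 - 4))*f = (9 - (5 - 4))*(-23051) = (9 - 1*1)*(-23051) = (9 - 1)*(-23051) = 8*(-23051) = -184408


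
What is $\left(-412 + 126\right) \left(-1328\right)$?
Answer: $379808$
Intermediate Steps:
$\left(-412 + 126\right) \left(-1328\right) = \left(-286\right) \left(-1328\right) = 379808$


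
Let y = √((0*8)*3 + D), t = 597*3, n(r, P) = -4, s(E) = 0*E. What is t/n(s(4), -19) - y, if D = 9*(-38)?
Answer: -1791/4 - 3*I*√38 ≈ -447.75 - 18.493*I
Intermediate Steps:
s(E) = 0
t = 1791
D = -342
y = 3*I*√38 (y = √((0*8)*3 - 342) = √(0*3 - 342) = √(0 - 342) = √(-342) = 3*I*√38 ≈ 18.493*I)
t/n(s(4), -19) - y = 1791/(-4) - 3*I*√38 = 1791*(-¼) - 3*I*√38 = -1791/4 - 3*I*√38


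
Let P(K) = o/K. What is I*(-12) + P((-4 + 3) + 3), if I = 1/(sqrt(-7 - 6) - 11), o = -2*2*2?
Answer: -202/67 + 6*I*sqrt(13)/67 ≈ -3.0149 + 0.32289*I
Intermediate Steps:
o = -8 (o = -4*2 = -8)
I = 1/(-11 + I*sqrt(13)) (I = 1/(sqrt(-13) - 11) = 1/(I*sqrt(13) - 11) = 1/(-11 + I*sqrt(13)) ≈ -0.08209 - 0.026907*I)
P(K) = -8/K
I*(-12) + P((-4 + 3) + 3) = (-11/134 - I*sqrt(13)/134)*(-12) - 8/((-4 + 3) + 3) = (66/67 + 6*I*sqrt(13)/67) - 8/(-1 + 3) = (66/67 + 6*I*sqrt(13)/67) - 8/2 = (66/67 + 6*I*sqrt(13)/67) - 8*1/2 = (66/67 + 6*I*sqrt(13)/67) - 4 = -202/67 + 6*I*sqrt(13)/67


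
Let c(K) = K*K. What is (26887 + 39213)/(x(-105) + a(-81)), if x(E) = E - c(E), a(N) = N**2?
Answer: -66100/4569 ≈ -14.467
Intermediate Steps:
c(K) = K**2
x(E) = E - E**2
(26887 + 39213)/(x(-105) + a(-81)) = (26887 + 39213)/(-105*(1 - 1*(-105)) + (-81)**2) = 66100/(-105*(1 + 105) + 6561) = 66100/(-105*106 + 6561) = 66100/(-11130 + 6561) = 66100/(-4569) = 66100*(-1/4569) = -66100/4569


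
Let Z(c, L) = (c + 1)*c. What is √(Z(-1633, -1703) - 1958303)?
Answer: √706753 ≈ 840.69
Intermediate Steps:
Z(c, L) = c*(1 + c) (Z(c, L) = (1 + c)*c = c*(1 + c))
√(Z(-1633, -1703) - 1958303) = √(-1633*(1 - 1633) - 1958303) = √(-1633*(-1632) - 1958303) = √(2665056 - 1958303) = √706753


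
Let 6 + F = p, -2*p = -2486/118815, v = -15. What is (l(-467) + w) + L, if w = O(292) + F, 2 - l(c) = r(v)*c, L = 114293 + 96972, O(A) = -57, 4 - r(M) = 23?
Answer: 24039959008/118815 ≈ 2.0233e+5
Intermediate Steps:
r(M) = -19 (r(M) = 4 - 1*23 = 4 - 23 = -19)
p = 1243/118815 (p = -(-1243)/118815 = -½*(-2486/118815) = 1243/118815 ≈ 0.010462)
F = -711647/118815 (F = -6 + 1243/118815 = -711647/118815 ≈ -5.9895)
L = 211265
l(c) = 2 + 19*c (l(c) = 2 - (-19)*c = 2 + 19*c)
w = -7484102/118815 (w = -57 - 711647/118815 = -7484102/118815 ≈ -62.990)
(l(-467) + w) + L = ((2 + 19*(-467)) - 7484102/118815) + 211265 = ((2 - 8873) - 7484102/118815) + 211265 = (-8871 - 7484102/118815) + 211265 = -1061491967/118815 + 211265 = 24039959008/118815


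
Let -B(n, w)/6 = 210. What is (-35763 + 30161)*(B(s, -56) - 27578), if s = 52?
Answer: 161550476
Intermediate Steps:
B(n, w) = -1260 (B(n, w) = -6*210 = -1260)
(-35763 + 30161)*(B(s, -56) - 27578) = (-35763 + 30161)*(-1260 - 27578) = -5602*(-28838) = 161550476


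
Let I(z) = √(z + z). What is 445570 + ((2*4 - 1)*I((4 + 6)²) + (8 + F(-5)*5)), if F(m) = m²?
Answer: 445703 + 70*√2 ≈ 4.4580e+5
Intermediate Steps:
I(z) = √2*√z (I(z) = √(2*z) = √2*√z)
445570 + ((2*4 - 1)*I((4 + 6)²) + (8 + F(-5)*5)) = 445570 + ((2*4 - 1)*(√2*√((4 + 6)²)) + (8 + (-5)²*5)) = 445570 + ((8 - 1)*(√2*√(10²)) + (8 + 25*5)) = 445570 + (7*(√2*√100) + (8 + 125)) = 445570 + (7*(√2*10) + 133) = 445570 + (7*(10*√2) + 133) = 445570 + (70*√2 + 133) = 445570 + (133 + 70*√2) = 445703 + 70*√2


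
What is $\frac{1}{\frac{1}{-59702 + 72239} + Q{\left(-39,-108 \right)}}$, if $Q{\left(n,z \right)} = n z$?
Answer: $\frac{12537}{52805845} \approx 0.00023742$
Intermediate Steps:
$\frac{1}{\frac{1}{-59702 + 72239} + Q{\left(-39,-108 \right)}} = \frac{1}{\frac{1}{-59702 + 72239} - -4212} = \frac{1}{\frac{1}{12537} + 4212} = \frac{1}{\frac{52805845}{12537}} = \frac{12537}{52805845}$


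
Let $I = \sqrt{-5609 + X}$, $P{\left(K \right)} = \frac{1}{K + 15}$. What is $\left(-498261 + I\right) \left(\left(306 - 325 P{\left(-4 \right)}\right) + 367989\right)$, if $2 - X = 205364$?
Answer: $- \frac{2018415450120}{11} + \frac{4050920 i \sqrt{210971}}{11} \approx -1.8349 \cdot 10^{11} + 1.6915 \cdot 10^{8} i$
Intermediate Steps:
$X = -205362$ ($X = 2 - 205364 = -205362$)
$P{\left(K \right)} = \frac{1}{15 + K}$
$I = i \sqrt{210971}$ ($I = \sqrt{-5609 - 205362} = \sqrt{-210971} = i \sqrt{210971} \approx 459.32 i$)
$\left(-498261 + I\right) \left(\left(306 - 325 P{\left(-4 \right)}\right) + 367989\right) = \left(-498261 + i \sqrt{210971}\right) \left(\left(306 - \frac{325}{15 - 4}\right) + 367989\right) = \left(-498261 + i \sqrt{210971}\right) \left(\left(306 - \frac{325}{11}\right) + 367989\right) = \left(-498261 + i \sqrt{210971}\right) \left(\frac{3041}{11} + 367989\right) = \left(-498261 + i \sqrt{210971}\right) \frac{4050920}{11} = - \frac{2018415450120}{11} + \frac{4050920 i \sqrt{210971}}{11}$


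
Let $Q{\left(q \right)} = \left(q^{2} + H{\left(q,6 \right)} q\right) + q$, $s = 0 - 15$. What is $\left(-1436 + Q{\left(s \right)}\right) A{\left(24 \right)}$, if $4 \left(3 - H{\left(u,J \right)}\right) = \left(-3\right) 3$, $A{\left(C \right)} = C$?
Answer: $-31314$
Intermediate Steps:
$H{\left(u,J \right)} = \frac{21}{4}$ ($H{\left(u,J \right)} = 3 - \frac{\left(-3\right) 3}{4} = 3 - - \frac{9}{4} = 3 + \frac{9}{4} = \frac{21}{4}$)
$s = -15$ ($s = 0 - 15 = -15$)
$Q{\left(q \right)} = q^{2} + \frac{25 q}{4}$ ($Q{\left(q \right)} = \left(q^{2} + \frac{21 q}{4}\right) + q = q^{2} + \frac{25 q}{4}$)
$\left(-1436 + Q{\left(s \right)}\right) A{\left(24 \right)} = \left(-1436 + \frac{1}{4} \left(-15\right) \left(25 + 4 \left(-15\right)\right)\right) 24 = \left(-1436 + \frac{1}{4} \left(-15\right) \left(25 - 60\right)\right) 24 = \left(-1436 + \frac{1}{4} \left(-15\right) \left(-35\right)\right) 24 = \left(-1436 + \frac{525}{4}\right) 24 = \left(- \frac{5219}{4}\right) 24 = -31314$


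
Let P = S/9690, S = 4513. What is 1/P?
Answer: 9690/4513 ≈ 2.1471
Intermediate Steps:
P = 4513/9690 ≈ 0.46574
1/P = 1/(4513/9690) = 9690/4513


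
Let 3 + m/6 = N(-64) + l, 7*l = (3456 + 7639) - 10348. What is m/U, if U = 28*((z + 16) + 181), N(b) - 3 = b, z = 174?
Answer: 897/36358 ≈ 0.024671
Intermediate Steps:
N(b) = 3 + b
U = 10388 (U = 28*((174 + 16) + 181) = 28*(190 + 181) = 28*371 = 10388)
l = 747/7 (l = ((3456 + 7639) - 10348)/7 = (11095 - 10348)/7 = (⅐)*747 = 747/7 ≈ 106.71)
m = 1794/7 (m = -18 + 6*((3 - 64) + 747/7) = -18 + 6*(-61 + 747/7) = -18 + 6*(320/7) = -18 + 1920/7 = 1794/7 ≈ 256.29)
m/U = (1794/7)/10388 = (1794/7)*(1/10388) = 897/36358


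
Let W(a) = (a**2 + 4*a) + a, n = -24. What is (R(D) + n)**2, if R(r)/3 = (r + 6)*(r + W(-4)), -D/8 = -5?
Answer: 24443136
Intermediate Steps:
D = 40 (D = -8*(-5) = 40)
W(a) = a**2 + 5*a
R(r) = 3*(-4 + r)*(6 + r) (R(r) = 3*((r + 6)*(r - 4*(5 - 4))) = 3*((6 + r)*(r - 4*1)) = 3*((6 + r)*(r - 4)) = 3*((6 + r)*(-4 + r)) = 3*((-4 + r)*(6 + r)) = 3*(-4 + r)*(6 + r))
(R(D) + n)**2 = ((-72 + 3*40**2 + 6*40) - 24)**2 = ((-72 + 3*1600 + 240) - 24)**2 = ((-72 + 4800 + 240) - 24)**2 = (4968 - 24)**2 = 4944**2 = 24443136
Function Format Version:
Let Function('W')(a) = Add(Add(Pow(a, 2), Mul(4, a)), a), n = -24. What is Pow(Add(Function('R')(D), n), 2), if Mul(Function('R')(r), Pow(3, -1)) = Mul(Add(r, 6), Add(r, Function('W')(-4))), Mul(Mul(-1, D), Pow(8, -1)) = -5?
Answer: 24443136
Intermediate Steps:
D = 40 (D = Mul(-8, -5) = 40)
Function('W')(a) = Add(Pow(a, 2), Mul(5, a))
Function('R')(r) = Mul(3, Add(-4, r), Add(6, r)) (Function('R')(r) = Mul(3, Mul(Add(r, 6), Add(r, Mul(-4, Add(5, -4))))) = Mul(3, Mul(Add(6, r), Add(r, Mul(-4, 1)))) = Mul(3, Mul(Add(6, r), Add(r, -4))) = Mul(3, Mul(Add(6, r), Add(-4, r))) = Mul(3, Mul(Add(-4, r), Add(6, r))) = Mul(3, Add(-4, r), Add(6, r)))
Pow(Add(Function('R')(D), n), 2) = Pow(Add(Add(-72, Mul(3, Pow(40, 2)), Mul(6, 40)), -24), 2) = Pow(Add(Add(-72, Mul(3, 1600), 240), -24), 2) = Pow(Add(Add(-72, 4800, 240), -24), 2) = Pow(Add(4968, -24), 2) = Pow(4944, 2) = 24443136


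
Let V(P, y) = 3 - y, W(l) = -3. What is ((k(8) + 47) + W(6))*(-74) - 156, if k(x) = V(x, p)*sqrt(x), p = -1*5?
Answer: -3412 - 1184*sqrt(2) ≈ -5086.4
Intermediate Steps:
p = -5
k(x) = 8*sqrt(x) (k(x) = (3 - 1*(-5))*sqrt(x) = (3 + 5)*sqrt(x) = 8*sqrt(x))
((k(8) + 47) + W(6))*(-74) - 156 = ((8*sqrt(8) + 47) - 3)*(-74) - 156 = ((8*(2*sqrt(2)) + 47) - 3)*(-74) - 156 = ((16*sqrt(2) + 47) - 3)*(-74) - 156 = ((47 + 16*sqrt(2)) - 3)*(-74) - 156 = (44 + 16*sqrt(2))*(-74) - 156 = (-3256 - 1184*sqrt(2)) - 156 = -3412 - 1184*sqrt(2)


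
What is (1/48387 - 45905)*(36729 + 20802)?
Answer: -335401990334/127 ≈ -2.6410e+9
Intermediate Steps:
(1/48387 - 45905)*(36729 + 20802) = (1/48387 - 45905)*57531 = -2221205234/48387*57531 = -335401990334/127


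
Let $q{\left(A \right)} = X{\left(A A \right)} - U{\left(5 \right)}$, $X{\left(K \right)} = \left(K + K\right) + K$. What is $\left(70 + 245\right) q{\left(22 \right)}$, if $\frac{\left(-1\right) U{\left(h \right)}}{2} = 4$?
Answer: $459900$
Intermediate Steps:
$U{\left(h \right)} = -8$ ($U{\left(h \right)} = \left(-2\right) 4 = -8$)
$X{\left(K \right)} = 3 K$ ($X{\left(K \right)} = 2 K + K = 3 K$)
$q{\left(A \right)} = 8 + 3 A^{2}$ ($q{\left(A \right)} = 3 A A - -8 = 3 A^{2} + 8 = 8 + 3 A^{2}$)
$\left(70 + 245\right) q{\left(22 \right)} = \left(70 + 245\right) \left(8 + 3 \cdot 22^{2}\right) = 315 \left(8 + 3 \cdot 484\right) = 315 \left(8 + 1452\right) = 315 \cdot 1460 = 459900$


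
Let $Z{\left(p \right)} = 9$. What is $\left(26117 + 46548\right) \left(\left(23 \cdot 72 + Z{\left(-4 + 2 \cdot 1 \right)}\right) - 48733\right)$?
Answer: $-3420196220$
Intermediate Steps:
$\left(26117 + 46548\right) \left(\left(23 \cdot 72 + Z{\left(-4 + 2 \cdot 1 \right)}\right) - 48733\right) = \left(26117 + 46548\right) \left(\left(23 \cdot 72 + 9\right) - 48733\right) = 72665 \left(\left(1656 + 9\right) - 48733\right) = 72665 \left(1665 - 48733\right) = 72665 \left(-47068\right) = -3420196220$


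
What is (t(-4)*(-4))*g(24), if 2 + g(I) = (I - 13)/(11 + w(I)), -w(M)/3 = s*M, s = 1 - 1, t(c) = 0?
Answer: 0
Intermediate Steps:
s = 0
w(M) = 0 (w(M) = -0*M = -3*0 = 0)
g(I) = -35/11 + I/11 (g(I) = -2 + (I - 13)/(11 + 0) = -2 + (-13 + I)/11 = -2 + (-13 + I)*(1/11) = -2 + (-13/11 + I/11) = -35/11 + I/11)
(t(-4)*(-4))*g(24) = (0*(-4))*(-35/11 + (1/11)*24) = 0*(-35/11 + 24/11) = 0*(-1) = 0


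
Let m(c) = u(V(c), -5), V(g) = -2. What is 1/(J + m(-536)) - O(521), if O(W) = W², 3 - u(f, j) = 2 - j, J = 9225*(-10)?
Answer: -25041518015/92254 ≈ -2.7144e+5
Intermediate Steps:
J = -92250
u(f, j) = 1 + j (u(f, j) = 3 - (2 - j) = 3 + (-2 + j) = 1 + j)
m(c) = -4 (m(c) = 1 - 5 = -4)
1/(J + m(-536)) - O(521) = 1/(-92250 - 4) - 1*521² = 1/(-92254) - 1*271441 = -1/92254 - 271441 = -25041518015/92254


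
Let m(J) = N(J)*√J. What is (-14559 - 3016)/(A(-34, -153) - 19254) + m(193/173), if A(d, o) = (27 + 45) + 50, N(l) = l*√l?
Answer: 1238650043/572601628 ≈ 2.1632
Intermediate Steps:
N(l) = l^(3/2)
A(d, o) = 122 (A(d, o) = 72 + 50 = 122)
m(J) = J² (m(J) = J^(3/2)*√J = J²)
(-14559 - 3016)/(A(-34, -153) - 19254) + m(193/173) = (-14559 - 3016)/(122 - 19254) + (193/173)² = -17575/(-19132) + (193*(1/173))² = -17575*(-1/19132) + (193/173)² = 17575/19132 + 37249/29929 = 1238650043/572601628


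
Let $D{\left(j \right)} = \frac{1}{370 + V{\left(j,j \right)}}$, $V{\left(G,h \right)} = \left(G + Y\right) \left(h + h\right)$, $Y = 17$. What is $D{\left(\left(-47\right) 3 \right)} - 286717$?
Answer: $- \frac{10132005345}{35338} \approx -2.8672 \cdot 10^{5}$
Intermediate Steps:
$V{\left(G,h \right)} = 2 h \left(17 + G\right)$ ($V{\left(G,h \right)} = \left(G + 17\right) \left(h + h\right) = \left(17 + G\right) 2 h = 2 h \left(17 + G\right)$)
$D{\left(j \right)} = \frac{1}{370 + 2 j \left(17 + j\right)}$
$D{\left(\left(-47\right) 3 \right)} - 286717 = \frac{1}{2 \left(185 + \left(-47\right) 3 \left(17 - 141\right)\right)} - 286717 = \frac{1}{2 \left(185 - 141 \left(17 - 141\right)\right)} - 286717 = \frac{1}{2 \left(185 - -17484\right)} - 286717 = \frac{1}{2 \left(185 + 17484\right)} - 286717 = \frac{1}{2 \cdot 17669} - 286717 = \frac{1}{2} \cdot \frac{1}{17669} - 286717 = \frac{1}{35338} - 286717 = - \frac{10132005345}{35338}$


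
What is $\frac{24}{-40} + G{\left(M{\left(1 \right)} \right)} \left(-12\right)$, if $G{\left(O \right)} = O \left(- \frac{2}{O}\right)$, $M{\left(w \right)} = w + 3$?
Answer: $\frac{117}{5} \approx 23.4$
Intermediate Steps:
$M{\left(w \right)} = 3 + w$
$G{\left(O \right)} = -2$
$\frac{24}{-40} + G{\left(M{\left(1 \right)} \right)} \left(-12\right) = \frac{24}{-40} - -24 = 24 \left(- \frac{1}{40}\right) + 24 = - \frac{3}{5} + 24 = \frac{117}{5}$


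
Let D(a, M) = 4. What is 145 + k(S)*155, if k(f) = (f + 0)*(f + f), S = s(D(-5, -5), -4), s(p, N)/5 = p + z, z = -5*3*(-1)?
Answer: 2797895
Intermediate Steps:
z = 15 (z = -15*(-1) = 15)
s(p, N) = 75 + 5*p (s(p, N) = 5*(p + 15) = 5*(15 + p) = 75 + 5*p)
S = 95 (S = 75 + 5*4 = 75 + 20 = 95)
k(f) = 2*f² (k(f) = f*(2*f) = 2*f²)
145 + k(S)*155 = 145 + (2*95²)*155 = 145 + (2*9025)*155 = 145 + 18050*155 = 145 + 2797750 = 2797895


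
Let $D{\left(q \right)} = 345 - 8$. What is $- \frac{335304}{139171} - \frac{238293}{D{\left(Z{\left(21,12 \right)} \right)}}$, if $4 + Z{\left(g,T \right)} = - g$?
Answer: $- \frac{33276472551}{46900627} \approx -709.51$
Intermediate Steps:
$Z{\left(g,T \right)} = -4 - g$
$D{\left(q \right)} = 337$
$- \frac{335304}{139171} - \frac{238293}{D{\left(Z{\left(21,12 \right)} \right)}} = - \frac{335304}{139171} - \frac{238293}{337} = - \frac{33276472551}{46900627}$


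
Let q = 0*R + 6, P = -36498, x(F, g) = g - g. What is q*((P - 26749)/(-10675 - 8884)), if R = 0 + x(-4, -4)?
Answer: 379482/19559 ≈ 19.402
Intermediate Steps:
x(F, g) = 0
R = 0 (R = 0 + 0 = 0)
q = 6 (q = 0*0 + 6 = 0 + 6 = 6)
q*((P - 26749)/(-10675 - 8884)) = 6*((-36498 - 26749)/(-10675 - 8884)) = 6*(-63247/(-19559)) = 6*(-63247*(-1/19559)) = 6*(63247/19559) = 379482/19559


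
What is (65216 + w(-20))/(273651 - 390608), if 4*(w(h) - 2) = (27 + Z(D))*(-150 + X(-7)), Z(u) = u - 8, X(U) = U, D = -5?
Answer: -129337/233914 ≈ -0.55293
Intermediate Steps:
Z(u) = -8 + u
w(h) = -1095/2 (w(h) = 2 + ((27 + (-8 - 5))*(-150 - 7))/4 = 2 + ((27 - 13)*(-157))/4 = 2 + (14*(-157))/4 = 2 + (¼)*(-2198) = 2 - 1099/2 = -1095/2)
(65216 + w(-20))/(273651 - 390608) = (65216 - 1095/2)/(273651 - 390608) = (129337/2)/(-116957) = (129337/2)*(-1/116957) = -129337/233914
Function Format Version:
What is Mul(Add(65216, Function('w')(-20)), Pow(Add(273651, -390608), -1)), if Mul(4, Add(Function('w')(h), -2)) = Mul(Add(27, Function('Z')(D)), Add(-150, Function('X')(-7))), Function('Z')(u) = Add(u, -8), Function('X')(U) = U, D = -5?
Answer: Rational(-129337, 233914) ≈ -0.55293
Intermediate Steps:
Function('Z')(u) = Add(-8, u)
Function('w')(h) = Rational(-1095, 2) (Function('w')(h) = Add(2, Mul(Rational(1, 4), Mul(Add(27, Add(-8, -5)), Add(-150, -7)))) = Add(2, Mul(Rational(1, 4), Mul(Add(27, -13), -157))) = Add(2, Mul(Rational(1, 4), Mul(14, -157))) = Add(2, Mul(Rational(1, 4), -2198)) = Add(2, Rational(-1099, 2)) = Rational(-1095, 2))
Mul(Add(65216, Function('w')(-20)), Pow(Add(273651, -390608), -1)) = Mul(Add(65216, Rational(-1095, 2)), Pow(Add(273651, -390608), -1)) = Mul(Rational(129337, 2), Pow(-116957, -1)) = Mul(Rational(129337, 2), Rational(-1, 116957)) = Rational(-129337, 233914)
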